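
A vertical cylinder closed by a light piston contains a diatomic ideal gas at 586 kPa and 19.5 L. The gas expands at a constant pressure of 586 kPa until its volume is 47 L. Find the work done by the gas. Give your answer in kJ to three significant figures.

Isobaric: W = P ΔV.
W = (586 kPa)(47 − 19.5 L) = (586)(27.5) = 16115 J.

W ≈ 16.1 kJ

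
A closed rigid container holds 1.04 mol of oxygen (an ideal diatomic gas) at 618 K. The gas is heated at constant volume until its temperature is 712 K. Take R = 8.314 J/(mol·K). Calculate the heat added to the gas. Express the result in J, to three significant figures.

Q ≈ 2030 J

Constant volume ⇒ W = 0, so Q = ΔU = nCᵥΔT with Cᵥ = 5R/2 = 20.79 J/(mol·K).
ΔU = (1.04)(20.79)(712 − 618) = 2032 J.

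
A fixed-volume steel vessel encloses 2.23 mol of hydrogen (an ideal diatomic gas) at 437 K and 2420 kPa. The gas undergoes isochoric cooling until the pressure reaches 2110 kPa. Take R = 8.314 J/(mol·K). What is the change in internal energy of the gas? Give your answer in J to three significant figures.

Constant volume ⇒ W = 0, so Q = ΔU = nCᵥΔT with Cᵥ = 5R/2 = 20.79 J/(mol·K).
At constant V, T₂/T₁ = P₂/P₁ ⇒ ΔT = T₁(P₂/P₁ − 1) = 437·(2110/2420 − 1) = -55.98 K.
ΔU = (2.23)(20.79)(-55.98) = -2595 J.

ΔU ≈ -2590 J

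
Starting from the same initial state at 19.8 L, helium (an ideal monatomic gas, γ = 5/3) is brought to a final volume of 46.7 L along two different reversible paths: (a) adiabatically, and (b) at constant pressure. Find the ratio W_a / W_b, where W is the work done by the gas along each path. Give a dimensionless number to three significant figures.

Path (a) adiabatic: W = P₁V₁(1 − (V₁/V₂)^(γ−1))/(γ−1) → W_a/(P₁V₁) = 0.6534.
Path (b) isobaric: W = P₁(V₂ − V₁) → W_b/(P₁V₁) = 1.359.
W_a / W_b = 0.6534 / 1.359 = 0.481.

W_a / W_b ≈ 0.481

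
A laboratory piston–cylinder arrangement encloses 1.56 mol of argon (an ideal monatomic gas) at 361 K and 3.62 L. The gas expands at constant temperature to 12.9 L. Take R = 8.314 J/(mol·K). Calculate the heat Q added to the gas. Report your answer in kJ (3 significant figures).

Isothermal ⇒ ΔU = 0, so Q = W = nRT ln(V₂/V₁).
Q = (1.56)(8.314)(361) ln(12.9/3.62) = 4682 × 1.271 = 5950 J.

Q ≈ 5.95 kJ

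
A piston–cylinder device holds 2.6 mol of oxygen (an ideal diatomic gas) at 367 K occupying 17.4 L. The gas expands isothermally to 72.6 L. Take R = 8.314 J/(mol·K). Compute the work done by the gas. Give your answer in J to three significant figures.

Isothermal: W = nRT ln(V₂/V₁).
W = (2.6)(8.314)(367) × ln(72.6/17.4)
  = 7933 × 1.428
W_by_gas = 11333 J.

W ≈ 11300 J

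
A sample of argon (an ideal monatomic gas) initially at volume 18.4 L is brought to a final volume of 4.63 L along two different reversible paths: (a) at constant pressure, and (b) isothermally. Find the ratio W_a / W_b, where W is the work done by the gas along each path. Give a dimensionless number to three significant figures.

W_a / W_b ≈ 0.542

Path (a) isobaric: W = P₁(V₂ − V₁) → W_a/(P₁V₁) = -0.7484.
Path (b) isothermal: W = P₁V₁ ln(V₂/V₁) → W_b/(P₁V₁) = -1.38.
W_a / W_b = -0.7484 / -1.38 = 0.5424.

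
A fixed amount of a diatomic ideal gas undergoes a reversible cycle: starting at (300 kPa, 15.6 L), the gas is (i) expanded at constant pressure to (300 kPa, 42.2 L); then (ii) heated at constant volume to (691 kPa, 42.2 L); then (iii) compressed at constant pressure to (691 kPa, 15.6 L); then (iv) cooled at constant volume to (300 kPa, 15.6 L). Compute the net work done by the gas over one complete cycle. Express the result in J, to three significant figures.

W_net ≈ -10400 J

Constant-volume legs do no work.
W(i) = (300)(42.2 − 15.6) = 7980 J; W(iii) = (691)(15.6 − 42.2) = -18381 J.
W_net = 7980 − 18381 = -10401 J (the counter-clockwise enclosed area).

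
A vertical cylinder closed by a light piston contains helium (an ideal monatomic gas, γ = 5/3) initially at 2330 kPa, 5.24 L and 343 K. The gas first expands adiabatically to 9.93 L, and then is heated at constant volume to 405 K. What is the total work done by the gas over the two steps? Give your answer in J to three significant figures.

Step 1 (adiabatic): W = (P₁V₁ − P₂V₂)/(γ−1) = (12209 − 7973)/0.667 = 6355 J.
Step 2 (isochoric): W = 0 (constant volume).
W_total = 6355 + 0 = 6355 J.

W_total ≈ 6350 J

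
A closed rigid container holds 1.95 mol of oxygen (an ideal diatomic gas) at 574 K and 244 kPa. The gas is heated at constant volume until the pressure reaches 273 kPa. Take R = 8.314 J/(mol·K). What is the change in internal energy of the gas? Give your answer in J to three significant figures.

Constant volume ⇒ W = 0, so Q = ΔU = nCᵥΔT with Cᵥ = 5R/2 = 20.79 J/(mol·K).
At constant V, T₂/T₁ = P₂/P₁ ⇒ ΔT = T₁(P₂/P₁ − 1) = 574·(273/244 − 1) = 68.22 K.
ΔU = (1.95)(20.79)(68.22) = 2765 J.

ΔU ≈ 2770 J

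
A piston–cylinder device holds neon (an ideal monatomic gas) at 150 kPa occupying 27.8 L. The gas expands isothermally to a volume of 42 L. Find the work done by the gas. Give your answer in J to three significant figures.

W ≈ 1720 J

Isothermal: W = nRT ln(V₂/V₁) = P₁V₁ ln(V₂/V₁).
P₁V₁ = (150 kPa)(27.8 L) = 4170 J.
W = 4170 × ln(42/27.8) = 4170 × 0.4126
W_by_gas = 1721 J.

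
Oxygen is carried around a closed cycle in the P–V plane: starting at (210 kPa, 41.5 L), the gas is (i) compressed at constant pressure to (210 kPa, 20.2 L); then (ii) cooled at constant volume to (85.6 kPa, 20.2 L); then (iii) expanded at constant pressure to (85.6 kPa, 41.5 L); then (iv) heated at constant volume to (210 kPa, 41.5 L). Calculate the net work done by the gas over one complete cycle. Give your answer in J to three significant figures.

W_net ≈ -2650 J

Constant-volume legs do no work.
W(i) = (210)(20.2 − 41.5) = -4473 J; W(iii) = (85.6)(41.5 − 20.2) = 1823 J.
W_net = -4473 + 1823 = -2650 J (the counter-clockwise enclosed area).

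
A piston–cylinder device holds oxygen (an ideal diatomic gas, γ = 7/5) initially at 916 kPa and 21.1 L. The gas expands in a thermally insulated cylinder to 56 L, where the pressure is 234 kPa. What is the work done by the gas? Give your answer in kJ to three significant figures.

W ≈ 15.6 kJ

Adiabatic: W = (P₁V₁ − P₂V₂)/(γ − 1) with γ = 7/5.
P₁V₁ = 19328 J, P₂V₂ = 13104 J.
W = (19328 − 13104) / 0.4 = 15559 J.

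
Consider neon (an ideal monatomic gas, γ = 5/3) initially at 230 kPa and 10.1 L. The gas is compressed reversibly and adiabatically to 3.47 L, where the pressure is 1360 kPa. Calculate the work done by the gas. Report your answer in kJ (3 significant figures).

W ≈ -3.59 kJ

Adiabatic: W = (P₁V₁ − P₂V₂)/(γ − 1) with γ = 5/3.
P₁V₁ = 2323 J, P₂V₂ = 4719 J.
W = (2323 − 4719) / 0.6667 = -3594 J.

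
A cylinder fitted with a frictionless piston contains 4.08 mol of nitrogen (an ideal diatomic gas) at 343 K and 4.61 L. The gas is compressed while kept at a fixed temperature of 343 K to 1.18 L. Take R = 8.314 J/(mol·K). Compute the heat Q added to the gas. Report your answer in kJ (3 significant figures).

Q ≈ -15.9 kJ

Isothermal ⇒ ΔU = 0, so Q = W = nRT ln(V₂/V₁).
Q = (4.08)(8.314)(343) ln(1.18/4.61) = 11635 × -1.363 = -15855 J.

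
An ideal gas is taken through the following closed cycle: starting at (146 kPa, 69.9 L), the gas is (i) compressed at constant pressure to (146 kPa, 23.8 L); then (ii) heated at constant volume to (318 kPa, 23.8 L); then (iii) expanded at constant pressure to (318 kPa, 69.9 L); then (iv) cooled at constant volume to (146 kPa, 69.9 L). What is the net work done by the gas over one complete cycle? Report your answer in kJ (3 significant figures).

W_net ≈ 7.93 kJ

Constant-volume legs do no work.
W(i) = (146)(23.8 − 69.9) = -6731 J; W(iii) = (318)(69.9 − 23.8) = 14660 J.
W_net = -6731 + 14660 = 7929 J (the clockwise enclosed area).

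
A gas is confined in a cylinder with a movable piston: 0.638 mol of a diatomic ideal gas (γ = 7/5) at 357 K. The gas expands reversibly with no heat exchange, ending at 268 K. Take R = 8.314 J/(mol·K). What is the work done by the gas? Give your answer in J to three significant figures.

W ≈ 1180 J

Adiabatic ⇒ Q = 0, so W_by = −ΔU = nCᵥ(T₁ − T₂).
Cᵥ = 5R/2 = 20.79 J/(mol·K).
W = (0.638)(20.79)(357 − 268) = 1180 J.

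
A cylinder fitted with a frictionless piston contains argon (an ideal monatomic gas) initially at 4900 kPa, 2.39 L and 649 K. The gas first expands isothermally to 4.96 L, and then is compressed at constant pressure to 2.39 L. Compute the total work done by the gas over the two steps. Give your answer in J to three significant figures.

W_total ≈ 2480 J

Step 1 (isothermal): W = P₁V₁ ln(V₂/V₁) = (11711) ln(4.96/2.39) = 8550 J.
After step 1: P = 2361 kPa, V = 4.96 L, T = 649 K.
Step 2 (isobaric): W = PΔV = (2361 kPa)(2.39 − 4.96 L) = -6068 J.
W_total = 8550 − 6068 = 2482 J.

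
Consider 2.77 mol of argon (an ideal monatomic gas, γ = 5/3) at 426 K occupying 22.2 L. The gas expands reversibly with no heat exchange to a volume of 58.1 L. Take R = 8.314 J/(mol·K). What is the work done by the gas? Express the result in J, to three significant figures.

Adiabatic: TV^(γ−1) = const with γ = 5/3.
T₂ = T₁ (V₁/V₂)^(γ−1) = 426 × (22.2/58.1)^0.667 = 426 × 0.5266 = 224.3 K.
W_by = nCᵥ(T₁ − T₂) = (2.77)(12.47)(426 − 224.3) = 6967 J.

W ≈ 6970 J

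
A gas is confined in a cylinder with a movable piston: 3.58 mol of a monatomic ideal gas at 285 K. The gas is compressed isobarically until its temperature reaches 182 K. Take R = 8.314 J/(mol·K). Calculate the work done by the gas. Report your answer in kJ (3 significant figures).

Isobaric: W = P ΔV = nR ΔT.
W = (3.58)(8.314)(182 − 285) = -3066 J.

W ≈ -3.07 kJ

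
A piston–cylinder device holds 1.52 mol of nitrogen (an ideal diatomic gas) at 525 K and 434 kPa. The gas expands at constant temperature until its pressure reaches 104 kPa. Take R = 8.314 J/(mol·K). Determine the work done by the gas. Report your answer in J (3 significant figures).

W ≈ 9480 J

Isothermal process: W = nRT ln(V₂/V₁) = nRT ln(P₁/P₂).
W = (1.52)(8.314)(525) × ln(434/104)
  = 6635 × ln(4.173) = 6635 × 1.429
W_by_gas = 9479 J.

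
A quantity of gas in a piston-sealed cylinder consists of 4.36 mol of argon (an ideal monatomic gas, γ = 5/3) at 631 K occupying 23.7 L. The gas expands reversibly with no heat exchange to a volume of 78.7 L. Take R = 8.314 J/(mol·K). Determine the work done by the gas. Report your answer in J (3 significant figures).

Adiabatic: TV^(γ−1) = const with γ = 5/3.
T₂ = T₁ (V₁/V₂)^(γ−1) = 631 × (23.7/78.7)^0.667 = 631 × 0.4493 = 283.5 K.
W_by = nCᵥ(T₁ − T₂) = (4.36)(12.47)(631 − 283.5) = 18895 J.

W ≈ 18900 J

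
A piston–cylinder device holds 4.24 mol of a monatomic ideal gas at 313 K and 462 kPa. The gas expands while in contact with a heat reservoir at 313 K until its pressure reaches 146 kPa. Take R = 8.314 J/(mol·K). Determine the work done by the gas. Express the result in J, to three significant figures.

Isothermal process: W = nRT ln(V₂/V₁) = nRT ln(P₁/P₂).
W = (4.24)(8.314)(313) × ln(462/146)
  = 11034 × ln(3.164) = 11034 × 1.152
W_by_gas = 12710 J.

W ≈ 12700 J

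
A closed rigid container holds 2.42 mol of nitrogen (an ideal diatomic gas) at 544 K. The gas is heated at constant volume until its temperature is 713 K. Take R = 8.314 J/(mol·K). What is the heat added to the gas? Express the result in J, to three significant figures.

Q ≈ 8500 J

Constant volume ⇒ W = 0, so Q = ΔU = nCᵥΔT with Cᵥ = 5R/2 = 20.79 J/(mol·K).
ΔU = (2.42)(20.79)(713 − 544) = 8501 J.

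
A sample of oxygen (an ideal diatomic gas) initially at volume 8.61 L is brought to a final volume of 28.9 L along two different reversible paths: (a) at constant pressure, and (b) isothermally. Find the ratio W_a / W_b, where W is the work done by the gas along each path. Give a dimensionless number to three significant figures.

Path (a) isobaric: W = P₁(V₂ − V₁) → W_a/(P₁V₁) = 2.357.
Path (b) isothermal: W = P₁V₁ ln(V₂/V₁) → W_b/(P₁V₁) = 1.211.
W_a / W_b = 2.357 / 1.211 = 1.946.

W_a / W_b ≈ 1.95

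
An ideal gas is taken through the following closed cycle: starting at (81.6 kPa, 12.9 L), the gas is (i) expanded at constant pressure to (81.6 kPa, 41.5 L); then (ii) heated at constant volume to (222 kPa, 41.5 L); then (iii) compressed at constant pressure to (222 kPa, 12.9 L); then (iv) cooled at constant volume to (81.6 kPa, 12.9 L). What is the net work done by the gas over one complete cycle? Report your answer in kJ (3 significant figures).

W_net ≈ -4.02 kJ

Constant-volume legs do no work.
W(i) = (81.6)(41.5 − 12.9) = 2334 J; W(iii) = (222)(12.9 − 41.5) = -6349 J.
W_net = 2334 − 6349 = -4015 J (the counter-clockwise enclosed area).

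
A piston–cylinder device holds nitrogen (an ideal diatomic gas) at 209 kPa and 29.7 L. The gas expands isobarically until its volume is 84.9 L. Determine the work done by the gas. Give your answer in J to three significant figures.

Isobaric: W = P ΔV.
W = (209 kPa)(84.9 − 29.7 L) = (209)(55.2) = 11537 J.

W ≈ 11500 J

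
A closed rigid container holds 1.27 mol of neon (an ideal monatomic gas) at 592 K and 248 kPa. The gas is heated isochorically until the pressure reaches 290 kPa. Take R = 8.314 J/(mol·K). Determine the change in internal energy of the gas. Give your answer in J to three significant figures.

ΔU ≈ 1590 J

Constant volume ⇒ W = 0, so Q = ΔU = nCᵥΔT with Cᵥ = 3R/2 = 12.47 J/(mol·K).
At constant V, T₂/T₁ = P₂/P₁ ⇒ ΔT = T₁(P₂/P₁ − 1) = 592·(290/248 − 1) = 100.3 K.
ΔU = (1.27)(12.47)(100.3) = 1588 J.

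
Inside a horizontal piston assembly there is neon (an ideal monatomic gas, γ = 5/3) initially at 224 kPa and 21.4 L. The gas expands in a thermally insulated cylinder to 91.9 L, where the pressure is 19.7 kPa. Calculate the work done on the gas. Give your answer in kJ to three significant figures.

W ≈ -4.47 kJ

Adiabatic: W = (P₁V₁ − P₂V₂)/(γ − 1) with γ = 5/3.
P₁V₁ = 4794 J, P₂V₂ = 1810 J.
W = (4794 − 1810) / 0.6667 = 4475 J.
Work on gas = −W_by = -4475 J.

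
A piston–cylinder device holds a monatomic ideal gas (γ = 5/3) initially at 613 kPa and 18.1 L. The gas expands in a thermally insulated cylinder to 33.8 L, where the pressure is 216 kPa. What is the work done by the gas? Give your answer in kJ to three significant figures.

Adiabatic: W = (P₁V₁ − P₂V₂)/(γ − 1) with γ = 5/3.
P₁V₁ = 11095 J, P₂V₂ = 7301 J.
W = (11095 − 7301) / 0.6667 = 5692 J.

W ≈ 5.69 kJ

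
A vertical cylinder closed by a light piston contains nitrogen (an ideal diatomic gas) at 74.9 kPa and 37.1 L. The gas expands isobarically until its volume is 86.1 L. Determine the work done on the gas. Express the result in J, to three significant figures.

W ≈ -3670 J

Isobaric: W = P ΔV.
W = (74.9 kPa)(86.1 − 37.1 L) = (74.9)(49) = 3670 J.
Work on gas = −W_by = -3670 J.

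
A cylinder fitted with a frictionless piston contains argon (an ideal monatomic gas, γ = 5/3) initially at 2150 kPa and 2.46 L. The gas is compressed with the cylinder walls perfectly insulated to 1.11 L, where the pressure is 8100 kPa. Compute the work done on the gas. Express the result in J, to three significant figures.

W ≈ 5550 J

Adiabatic: W = (P₁V₁ − P₂V₂)/(γ − 1) with γ = 5/3.
P₁V₁ = 5289 J, P₂V₂ = 8991 J.
W = (5289 − 8991) / 0.6667 = -5553 J.
Work on gas = −W_by = 5553 J.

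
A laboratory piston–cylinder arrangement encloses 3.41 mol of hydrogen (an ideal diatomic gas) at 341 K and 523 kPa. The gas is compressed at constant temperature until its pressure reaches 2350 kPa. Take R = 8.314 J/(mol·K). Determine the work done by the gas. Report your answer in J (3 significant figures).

Isothermal process: W = nRT ln(V₂/V₁) = nRT ln(P₁/P₂).
W = (3.41)(8.314)(341) × ln(523/2350)
  = 9668 × ln(0.2226) = 9668 × -1.503
W_by_gas = -14526 J.

W ≈ -14500 J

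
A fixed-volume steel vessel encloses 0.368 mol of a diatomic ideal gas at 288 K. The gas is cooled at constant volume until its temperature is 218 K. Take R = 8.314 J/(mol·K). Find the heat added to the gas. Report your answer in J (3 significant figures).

Q ≈ -535 J

Constant volume ⇒ W = 0, so Q = ΔU = nCᵥΔT with Cᵥ = 5R/2 = 20.79 J/(mol·K).
ΔU = (0.368)(20.79)(218 − 288) = -535.4 J.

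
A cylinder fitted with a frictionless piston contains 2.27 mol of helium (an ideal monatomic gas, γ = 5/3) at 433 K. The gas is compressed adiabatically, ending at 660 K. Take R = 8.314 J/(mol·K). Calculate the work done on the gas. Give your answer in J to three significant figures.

W ≈ 6430 J

Adiabatic ⇒ Q = 0, so W_by = −ΔU = nCᵥ(T₁ − T₂).
Cᵥ = 3R/2 = 12.47 J/(mol·K).
W = (2.27)(12.47)(433 − 660) = -6426 J.
Work on gas = −W_by = 6426 J.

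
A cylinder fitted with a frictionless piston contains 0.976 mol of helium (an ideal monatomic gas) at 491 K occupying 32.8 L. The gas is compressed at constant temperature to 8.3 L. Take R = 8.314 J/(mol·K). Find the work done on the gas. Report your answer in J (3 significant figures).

W ≈ 5470 J

Isothermal: W = nRT ln(V₂/V₁).
W = (0.976)(8.314)(491) × ln(8.3/32.8)
  = 3984 × -1.374
W_by_gas = -5475 J; work on gas = −W_by = 5475 J.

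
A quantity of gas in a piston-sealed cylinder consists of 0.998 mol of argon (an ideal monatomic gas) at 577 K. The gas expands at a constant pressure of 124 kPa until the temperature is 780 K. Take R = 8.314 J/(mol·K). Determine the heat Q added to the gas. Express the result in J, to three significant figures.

Q ≈ 4210 J

Isobaric: W = nRΔT = (0.998)(8.314)(203) = 1684 J.
ΔU = nCᵥΔT with Cᵥ = 3R/2: ΔU = (0.998)(12.47)(203) = 2527 J.
Q = ΔU + W = 2527 + 1684 = 4211 J.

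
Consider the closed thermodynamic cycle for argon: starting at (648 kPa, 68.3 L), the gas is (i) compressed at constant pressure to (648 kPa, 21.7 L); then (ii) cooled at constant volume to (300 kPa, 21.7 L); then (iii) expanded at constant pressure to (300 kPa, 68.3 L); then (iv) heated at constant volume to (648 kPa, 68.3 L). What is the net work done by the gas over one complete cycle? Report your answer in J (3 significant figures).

W_net ≈ -16200 J

Constant-volume legs do no work.
W(i) = (648)(21.7 − 68.3) = -30197 J; W(iii) = (300)(68.3 − 21.7) = 13980 J.
W_net = -30197 + 13980 = -16217 J (the counter-clockwise enclosed area).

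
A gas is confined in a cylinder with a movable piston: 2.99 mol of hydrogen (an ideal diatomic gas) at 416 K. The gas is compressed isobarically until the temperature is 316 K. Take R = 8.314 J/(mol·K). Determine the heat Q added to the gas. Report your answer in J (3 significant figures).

Isobaric: W = nRΔT = (2.99)(8.314)(-100) = -2486 J.
ΔU = nCᵥΔT with Cᵥ = 5R/2: ΔU = (2.99)(20.79)(-100) = -6215 J.
Q = ΔU + W = -6215 − 2486 = -8701 J.

Q ≈ -8700 J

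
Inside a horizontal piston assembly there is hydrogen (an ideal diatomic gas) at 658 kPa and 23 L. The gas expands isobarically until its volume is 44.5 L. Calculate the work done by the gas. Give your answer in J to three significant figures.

Isobaric: W = P ΔV.
W = (658 kPa)(44.5 − 23 L) = (658)(21.5) = 14147 J.

W ≈ 14100 J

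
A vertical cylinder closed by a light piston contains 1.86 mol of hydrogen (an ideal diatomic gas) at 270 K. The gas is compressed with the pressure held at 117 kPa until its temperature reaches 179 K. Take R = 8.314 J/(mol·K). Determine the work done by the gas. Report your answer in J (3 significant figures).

Isobaric: W = P ΔV = nR ΔT.
W = (1.86)(8.314)(179 − 270) = -1407 J.

W ≈ -1410 J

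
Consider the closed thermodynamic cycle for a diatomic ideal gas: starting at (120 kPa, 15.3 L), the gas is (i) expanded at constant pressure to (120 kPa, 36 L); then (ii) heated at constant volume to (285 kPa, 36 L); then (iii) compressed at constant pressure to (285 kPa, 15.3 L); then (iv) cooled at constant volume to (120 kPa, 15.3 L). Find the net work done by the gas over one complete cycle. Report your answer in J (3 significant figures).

Constant-volume legs do no work.
W(i) = (120)(36 − 15.3) = 2484 J; W(iii) = (285)(15.3 − 36) = -5900 J.
W_net = 2484 − 5900 = -3416 J (the counter-clockwise enclosed area).

W_net ≈ -3420 J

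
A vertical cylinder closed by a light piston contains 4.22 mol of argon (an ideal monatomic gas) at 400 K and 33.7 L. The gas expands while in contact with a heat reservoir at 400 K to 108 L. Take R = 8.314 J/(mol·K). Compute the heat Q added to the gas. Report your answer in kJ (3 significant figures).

Q ≈ 16.3 kJ

Isothermal ⇒ ΔU = 0, so Q = W = nRT ln(V₂/V₁).
Q = (4.22)(8.314)(400) ln(108/33.7) = 14034 × 1.165 = 16345 J.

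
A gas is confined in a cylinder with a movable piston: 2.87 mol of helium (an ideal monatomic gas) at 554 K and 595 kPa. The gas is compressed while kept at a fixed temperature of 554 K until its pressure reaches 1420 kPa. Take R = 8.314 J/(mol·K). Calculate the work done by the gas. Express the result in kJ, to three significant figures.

Isothermal process: W = nRT ln(V₂/V₁) = nRT ln(P₁/P₂).
W = (2.87)(8.314)(554) × ln(595/1420)
  = 13219 × ln(0.419) = 13219 × -0.8699
W_by_gas = -11499 J.

W ≈ -11.5 kJ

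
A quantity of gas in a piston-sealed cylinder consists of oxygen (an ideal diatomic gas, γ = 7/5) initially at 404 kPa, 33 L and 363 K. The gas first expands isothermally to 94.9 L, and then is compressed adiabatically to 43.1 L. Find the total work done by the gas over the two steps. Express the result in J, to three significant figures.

Step 1 (isothermal): W = P₁V₁ ln(V₂/V₁) = (13332) ln(94.9/33) = 14083 J.
After step 1: P = 140.5 kPa, V = 94.9 L, T = 363 K.
Step 2 (adiabatic): W = (P₁V₁ − P₂V₂)/(γ−1) = (13332 − 18281)/0.4 = -12374 J.
W_total = 14083 − 12374 = 1709 J.

W_total ≈ 1710 J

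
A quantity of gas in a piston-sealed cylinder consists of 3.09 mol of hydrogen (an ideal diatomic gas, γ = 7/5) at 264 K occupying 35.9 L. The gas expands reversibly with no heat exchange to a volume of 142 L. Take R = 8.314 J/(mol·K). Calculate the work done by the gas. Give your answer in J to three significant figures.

W ≈ 7170 J

Adiabatic: TV^(γ−1) = const with γ = 7/5.
T₂ = T₁ (V₁/V₂)^(γ−1) = 264 × (35.9/142)^0.4 = 264 × 0.5769 = 152.3 K.
W_by = nCᵥ(T₁ − T₂) = (3.09)(20.79)(264 − 152.3) = 7173 J.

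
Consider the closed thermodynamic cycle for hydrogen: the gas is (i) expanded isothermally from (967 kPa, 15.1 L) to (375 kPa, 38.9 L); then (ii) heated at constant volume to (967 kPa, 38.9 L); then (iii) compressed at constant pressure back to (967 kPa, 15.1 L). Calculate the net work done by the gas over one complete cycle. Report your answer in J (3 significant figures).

Leg (i): W = PᵢVᵢ ln(V_f/Vᵢ) = (14602) ln(38.9/15.1) = 13818 J.
Leg (ii): W = 0.
Leg (iii): W = PΔV = (967)(15.1 − 38.9) = -23015 J.
W_net = 13818 − 23015 = -9197 J.

W_net ≈ -9200 J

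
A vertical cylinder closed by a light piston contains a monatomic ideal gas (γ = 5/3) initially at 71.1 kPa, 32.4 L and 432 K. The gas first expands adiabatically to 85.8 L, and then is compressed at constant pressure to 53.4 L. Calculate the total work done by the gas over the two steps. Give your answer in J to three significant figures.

W_total ≈ 1200 J

Step 1 (adiabatic): W = (P₁V₁ − P₂V₂)/(γ−1) = (2304 − 1204)/0.667 = 1650 J.
After step 1: P = 14.03 kPa, V = 85.8 L, T = 225.7 K.
Step 2 (isobaric): W = PΔV = (14.03 kPa)(53.4 − 85.8 L) = -454.5 J.
W_total = 1650 − 454.5 = 1196 J.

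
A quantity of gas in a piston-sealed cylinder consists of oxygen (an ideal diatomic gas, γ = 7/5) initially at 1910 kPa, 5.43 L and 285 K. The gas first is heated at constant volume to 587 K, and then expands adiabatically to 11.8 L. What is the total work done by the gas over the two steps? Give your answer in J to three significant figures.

W_total ≈ 14300 J

Step 1 (isochoric): W = 0 (constant volume).
After step 1: P = 3934 kPa (V unchanged).
Step 2 (adiabatic): W = (P₁V₁ − P₂V₂)/(γ−1) = (21361 − 15660)/0.4 = 14253 J.
W_total = 0 + 14253 = 14253 J.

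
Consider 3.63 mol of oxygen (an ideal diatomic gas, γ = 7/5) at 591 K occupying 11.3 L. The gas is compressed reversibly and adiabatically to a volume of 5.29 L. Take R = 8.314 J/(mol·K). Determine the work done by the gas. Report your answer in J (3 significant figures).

W ≈ -15800 J

Adiabatic: TV^(γ−1) = const with γ = 7/5.
T₂ = T₁ (V₁/V₂)^(γ−1) = 591 × (11.3/5.29)^0.4 = 591 × 1.355 = 800.6 K.
W_by = nCᵥ(T₁ − T₂) = (3.63)(20.79)(591 − 800.6) = -15817 J.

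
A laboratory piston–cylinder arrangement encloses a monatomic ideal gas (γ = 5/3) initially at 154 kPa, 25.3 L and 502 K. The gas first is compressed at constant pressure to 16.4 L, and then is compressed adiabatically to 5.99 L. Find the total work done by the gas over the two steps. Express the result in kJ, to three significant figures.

Step 1 (isobaric): W = PΔV = (154 kPa)(16.4 − 25.3 L) = -1371 J.
After step 1: P = 154 kPa, V = 16.4 L, T = 325.4 K.
Step 2 (adiabatic): W = (P₁V₁ − P₂V₂)/(γ−1) = (2526 − 4943)/0.667 = -3626 J.
W_total = -1371 − 3626 = -4996 J.

W_total ≈ -5.00 kJ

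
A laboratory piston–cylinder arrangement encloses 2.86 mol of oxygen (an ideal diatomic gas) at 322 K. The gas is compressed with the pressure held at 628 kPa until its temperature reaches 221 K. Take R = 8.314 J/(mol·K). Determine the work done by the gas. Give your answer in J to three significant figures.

Isobaric: W = P ΔV = nR ΔT.
W = (2.86)(8.314)(221 − 322) = -2402 J.

W ≈ -2400 J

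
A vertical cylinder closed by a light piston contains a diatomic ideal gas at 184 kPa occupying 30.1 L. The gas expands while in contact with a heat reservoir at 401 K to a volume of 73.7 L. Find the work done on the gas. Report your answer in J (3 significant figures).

W ≈ -4960 J

Isothermal: W = nRT ln(V₂/V₁) = P₁V₁ ln(V₂/V₁).
P₁V₁ = (184 kPa)(30.1 L) = 5538 J.
W = 5538 × ln(73.7/30.1) = 5538 × 0.8955
W_by_gas = 4960 J; work on gas = −W_by = -4960 J.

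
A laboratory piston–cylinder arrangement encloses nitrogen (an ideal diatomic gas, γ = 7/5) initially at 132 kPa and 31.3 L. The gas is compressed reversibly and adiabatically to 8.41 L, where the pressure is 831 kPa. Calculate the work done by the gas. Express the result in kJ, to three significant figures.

W ≈ -7.14 kJ

Adiabatic: W = (P₁V₁ − P₂V₂)/(γ − 1) with γ = 7/5.
P₁V₁ = 4132 J, P₂V₂ = 6989 J.
W = (4132 − 6989) / 0.4 = -7143 J.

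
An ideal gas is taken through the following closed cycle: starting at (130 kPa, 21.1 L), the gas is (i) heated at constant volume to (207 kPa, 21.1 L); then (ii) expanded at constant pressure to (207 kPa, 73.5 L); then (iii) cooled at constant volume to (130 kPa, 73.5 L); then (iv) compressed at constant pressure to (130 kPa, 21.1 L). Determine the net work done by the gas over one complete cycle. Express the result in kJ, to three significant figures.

Constant-volume legs do no work.
W(ii) = (207)(73.5 − 21.1) = 10847 J; W(iv) = (130)(21.1 − 73.5) = -6812 J.
W_net = 10847 − 6812 = 4035 J (the clockwise enclosed area).

W_net ≈ 4.03 kJ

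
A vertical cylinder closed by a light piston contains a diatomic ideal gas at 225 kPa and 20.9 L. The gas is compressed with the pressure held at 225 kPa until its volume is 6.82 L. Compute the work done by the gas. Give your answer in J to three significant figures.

W ≈ -3170 J

Isobaric: W = P ΔV.
W = (225 kPa)(6.82 − 20.9 L) = (225)(-14.08) = -3168 J.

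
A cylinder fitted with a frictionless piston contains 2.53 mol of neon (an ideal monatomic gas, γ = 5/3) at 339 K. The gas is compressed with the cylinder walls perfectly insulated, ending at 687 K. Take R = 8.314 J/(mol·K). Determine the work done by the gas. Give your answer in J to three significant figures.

W ≈ -11000 J

Adiabatic ⇒ Q = 0, so W_by = −ΔU = nCᵥ(T₁ − T₂).
Cᵥ = 3R/2 = 12.47 J/(mol·K).
W = (2.53)(12.47)(339 − 687) = -10980 J.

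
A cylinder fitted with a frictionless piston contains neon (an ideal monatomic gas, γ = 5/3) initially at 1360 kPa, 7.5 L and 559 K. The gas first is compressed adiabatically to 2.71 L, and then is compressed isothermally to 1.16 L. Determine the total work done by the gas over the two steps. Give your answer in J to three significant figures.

Step 1 (adiabatic): W = (P₁V₁ − P₂V₂)/(γ−1) = (10200 − 20106)/0.667 = -14859 J.
After step 1: P = 7419 kPa, V = 2.71 L, T = 1102 K.
Step 2 (isothermal): W = P₁V₁ ln(V₂/V₁) = (20106) ln(1.16/2.71) = -17061 J.
W_total = -14859 − 17061 = -31920 J.

W_total ≈ -31900 J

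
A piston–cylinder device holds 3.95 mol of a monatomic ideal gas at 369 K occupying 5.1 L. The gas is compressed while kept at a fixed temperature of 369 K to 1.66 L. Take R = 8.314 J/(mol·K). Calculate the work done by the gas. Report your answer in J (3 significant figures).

W ≈ -13600 J

Isothermal: W = nRT ln(V₂/V₁).
W = (3.95)(8.314)(369) × ln(1.66/5.1)
  = 12118 × -1.122
W_by_gas = -13602 J.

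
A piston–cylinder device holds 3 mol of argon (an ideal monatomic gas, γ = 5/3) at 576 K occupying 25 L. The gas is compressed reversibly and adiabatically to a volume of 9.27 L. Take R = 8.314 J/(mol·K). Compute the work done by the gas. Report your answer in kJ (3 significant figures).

W ≈ -20.2 kJ

Adiabatic: TV^(γ−1) = const with γ = 5/3.
T₂ = T₁ (V₁/V₂)^(γ−1) = 576 × (25/9.27)^0.667 = 576 × 1.937 = 1116 K.
W_by = nCᵥ(T₁ − T₂) = (3)(12.47)(576 − 1116) = -20203 J.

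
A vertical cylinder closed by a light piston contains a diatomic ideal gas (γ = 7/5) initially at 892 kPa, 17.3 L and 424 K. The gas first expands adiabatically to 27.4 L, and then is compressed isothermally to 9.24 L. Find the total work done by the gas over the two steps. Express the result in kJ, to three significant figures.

W_total ≈ -7.47 kJ

Step 1 (adiabatic): W = (P₁V₁ − P₂V₂)/(γ−1) = (15432 − 12839)/0.4 = 6482 J.
After step 1: P = 468.6 kPa, V = 27.4 L, T = 352.8 K.
Step 2 (isothermal): W = P₁V₁ ln(V₂/V₁) = (12839) ln(9.24/27.4) = -13956 J.
W_total = 6482 − 13956 = -7474 J.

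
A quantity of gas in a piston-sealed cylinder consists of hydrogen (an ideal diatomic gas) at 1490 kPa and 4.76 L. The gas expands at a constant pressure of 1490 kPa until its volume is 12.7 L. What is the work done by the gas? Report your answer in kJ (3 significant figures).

W ≈ 11.8 kJ

Isobaric: W = P ΔV.
W = (1490 kPa)(12.7 − 4.76 L) = (1490)(7.94) = 11831 J.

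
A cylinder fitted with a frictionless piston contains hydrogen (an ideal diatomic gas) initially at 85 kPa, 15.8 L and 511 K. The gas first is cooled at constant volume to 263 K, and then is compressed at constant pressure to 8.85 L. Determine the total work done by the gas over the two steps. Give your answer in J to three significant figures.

Step 1 (isochoric): W = 0 (constant volume).
After step 1: P = 43.75 kPa (V unchanged).
Step 2 (isobaric): W = PΔV = (43.75 kPa)(8.85 − 15.8 L) = -304 J.
W_total = 0 − 304 = -304 J.

W_total ≈ -304 J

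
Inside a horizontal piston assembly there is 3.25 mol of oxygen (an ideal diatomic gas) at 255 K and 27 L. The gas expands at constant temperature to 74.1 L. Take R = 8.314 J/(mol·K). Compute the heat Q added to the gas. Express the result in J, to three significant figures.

Isothermal ⇒ ΔU = 0, so Q = W = nRT ln(V₂/V₁).
Q = (3.25)(8.314)(255) ln(74.1/27) = 6890 × 1.01 = 6956 J.

Q ≈ 6960 J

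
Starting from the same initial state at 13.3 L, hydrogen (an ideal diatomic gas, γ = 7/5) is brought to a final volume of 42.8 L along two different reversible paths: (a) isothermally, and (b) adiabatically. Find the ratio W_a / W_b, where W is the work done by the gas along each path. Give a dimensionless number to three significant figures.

Path (a) isothermal: W = P₁V₁ ln(V₂/V₁) → W_a/(P₁V₁) = 1.169.
Path (b) adiabatic: W = P₁V₁(1 − (V₁/V₂)^(γ−1))/(γ−1) → W_b/(P₁V₁) = 0.9336.
W_a / W_b = 1.169 / 0.9336 = 1.252.

W_a / W_b ≈ 1.25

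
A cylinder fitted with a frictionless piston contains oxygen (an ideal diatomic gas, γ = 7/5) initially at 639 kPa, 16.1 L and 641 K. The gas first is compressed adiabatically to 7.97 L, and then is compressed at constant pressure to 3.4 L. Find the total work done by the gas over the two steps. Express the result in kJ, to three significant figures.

W_total ≈ -16.2 kJ

Step 1 (adiabatic): W = (P₁V₁ − P₂V₂)/(γ−1) = (10288 − 13629)/0.4 = -8354 J.
After step 1: P = 1710 kPa, V = 7.97 L, T = 849.2 K.
Step 2 (isobaric): W = PΔV = (1710 kPa)(3.4 − 7.97 L) = -7815 J.
W_total = -8354 − 7815 = -16169 J.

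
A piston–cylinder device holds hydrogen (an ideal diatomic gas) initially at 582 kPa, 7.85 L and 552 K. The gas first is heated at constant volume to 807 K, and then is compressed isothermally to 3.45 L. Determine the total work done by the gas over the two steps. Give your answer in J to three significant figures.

Step 1 (isochoric): W = 0 (constant volume).
After step 1: P = 850.9 kPa (V unchanged).
Step 2 (isothermal): W = P₁V₁ ln(V₂/V₁) = (6679) ln(3.45/7.85) = -5491 J.
W_total = 0 − 5491 = -5491 J.

W_total ≈ -5490 J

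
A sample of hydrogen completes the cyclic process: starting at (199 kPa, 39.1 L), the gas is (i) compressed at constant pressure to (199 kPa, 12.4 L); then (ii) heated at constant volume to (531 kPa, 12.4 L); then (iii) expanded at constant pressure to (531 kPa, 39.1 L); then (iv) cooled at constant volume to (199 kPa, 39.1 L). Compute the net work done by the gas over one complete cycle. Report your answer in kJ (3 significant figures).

Constant-volume legs do no work.
W(i) = (199)(12.4 − 39.1) = -5313 J; W(iii) = (531)(39.1 − 12.4) = 14178 J.
W_net = -5313 + 14178 = 8864 J (the clockwise enclosed area).

W_net ≈ 8.86 kJ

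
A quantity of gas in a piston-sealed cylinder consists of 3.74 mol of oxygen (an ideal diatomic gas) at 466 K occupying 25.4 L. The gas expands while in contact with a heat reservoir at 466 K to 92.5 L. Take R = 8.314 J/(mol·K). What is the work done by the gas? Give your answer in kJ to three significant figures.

W ≈ 18.7 kJ

Isothermal: W = nRT ln(V₂/V₁).
W = (3.74)(8.314)(466) × ln(92.5/25.4)
  = 14490 × 1.292
W_by_gas = 18728 J.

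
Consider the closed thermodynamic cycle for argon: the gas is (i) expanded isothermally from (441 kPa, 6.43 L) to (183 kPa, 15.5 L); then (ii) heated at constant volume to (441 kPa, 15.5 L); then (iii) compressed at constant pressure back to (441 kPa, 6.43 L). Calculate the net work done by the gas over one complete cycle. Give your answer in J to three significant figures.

Leg (i): W = PᵢVᵢ ln(V_f/Vᵢ) = (2836) ln(15.5/6.43) = 2495 J.
Leg (ii): W = 0.
Leg (iii): W = PΔV = (441)(6.43 − 15.5) = -4000 J.
W_net = 2495 − 4000 = -1505 J.

W_net ≈ -1500 J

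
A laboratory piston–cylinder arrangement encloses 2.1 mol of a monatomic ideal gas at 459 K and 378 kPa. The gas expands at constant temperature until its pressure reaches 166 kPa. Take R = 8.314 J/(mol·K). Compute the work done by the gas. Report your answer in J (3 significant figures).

Isothermal process: W = nRT ln(V₂/V₁) = nRT ln(P₁/P₂).
W = (2.1)(8.314)(459) × ln(378/166)
  = 8014 × ln(2.277) = 8014 × 0.8229
W_by_gas = 6595 J.

W ≈ 6590 J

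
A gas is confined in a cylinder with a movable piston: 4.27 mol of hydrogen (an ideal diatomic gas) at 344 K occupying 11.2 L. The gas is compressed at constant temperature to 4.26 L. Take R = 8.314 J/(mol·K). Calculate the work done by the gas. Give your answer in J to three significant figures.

Isothermal: W = nRT ln(V₂/V₁).
W = (4.27)(8.314)(344) × ln(4.26/11.2)
  = 12212 × -0.9666
W_by_gas = -11805 J.

W ≈ -11800 J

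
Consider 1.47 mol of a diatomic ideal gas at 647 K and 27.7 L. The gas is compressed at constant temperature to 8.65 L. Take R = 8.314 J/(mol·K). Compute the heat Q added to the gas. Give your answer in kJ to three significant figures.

Isothermal ⇒ ΔU = 0, so Q = W = nRT ln(V₂/V₁).
Q = (1.47)(8.314)(647) ln(8.65/27.7) = 7907 × -1.164 = -9203 J.

Q ≈ -9.20 kJ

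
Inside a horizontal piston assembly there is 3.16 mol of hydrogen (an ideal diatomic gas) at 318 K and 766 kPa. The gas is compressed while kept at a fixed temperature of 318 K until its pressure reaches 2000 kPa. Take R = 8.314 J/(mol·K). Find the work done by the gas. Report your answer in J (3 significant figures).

Isothermal process: W = nRT ln(V₂/V₁) = nRT ln(P₁/P₂).
W = (3.16)(8.314)(318) × ln(766/2000)
  = 8355 × ln(0.383) = 8355 × -0.9597
W_by_gas = -8018 J.

W ≈ -8020 J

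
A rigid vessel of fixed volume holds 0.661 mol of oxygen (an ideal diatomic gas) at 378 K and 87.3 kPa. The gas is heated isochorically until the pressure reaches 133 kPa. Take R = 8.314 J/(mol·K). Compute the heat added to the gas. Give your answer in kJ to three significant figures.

Constant volume ⇒ W = 0, so Q = ΔU = nCᵥΔT with Cᵥ = 5R/2 = 20.79 J/(mol·K).
At constant V, T₂/T₁ = P₂/P₁ ⇒ ΔT = T₁(P₂/P₁ − 1) = 378·(133/87.3 − 1) = 197.9 K.
ΔU = (0.661)(20.79)(197.9) = 2719 J.

Q ≈ 2.72 kJ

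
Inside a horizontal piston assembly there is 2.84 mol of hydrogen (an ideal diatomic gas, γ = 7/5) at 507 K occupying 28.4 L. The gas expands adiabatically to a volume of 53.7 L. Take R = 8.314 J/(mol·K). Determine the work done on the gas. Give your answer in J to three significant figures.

Adiabatic: TV^(γ−1) = const with γ = 7/5.
T₂ = T₁ (V₁/V₂)^(γ−1) = 507 × (28.4/53.7)^0.4 = 507 × 0.7751 = 393 K.
W_by = nCᵥ(T₁ − T₂) = (2.84)(20.79)(507 − 393) = 6732 J.
Work on gas = −W_by = -6732 J.

W ≈ -6730 J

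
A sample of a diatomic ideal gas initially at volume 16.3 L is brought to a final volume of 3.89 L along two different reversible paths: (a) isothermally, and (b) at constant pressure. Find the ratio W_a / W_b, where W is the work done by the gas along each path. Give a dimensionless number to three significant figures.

W_a / W_b ≈ 1.88

Path (a) isothermal: W = P₁V₁ ln(V₂/V₁) → W_a/(P₁V₁) = -1.433.
Path (b) isobaric: W = P₁(V₂ − V₁) → W_b/(P₁V₁) = -0.7613.
W_a / W_b = -1.433 / -0.7613 = 1.882.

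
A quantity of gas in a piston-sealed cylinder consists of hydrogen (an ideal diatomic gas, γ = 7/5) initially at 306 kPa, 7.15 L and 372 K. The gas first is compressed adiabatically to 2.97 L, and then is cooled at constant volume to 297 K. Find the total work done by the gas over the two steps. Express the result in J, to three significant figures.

Step 1 (adiabatic): W = (P₁V₁ − P₂V₂)/(γ−1) = (2188 − 3109)/0.4 = -2303 J.
Step 2 (isochoric): W = 0 (constant volume).
W_total = -2303 + 0 = -2303 J.

W_total ≈ -2300 J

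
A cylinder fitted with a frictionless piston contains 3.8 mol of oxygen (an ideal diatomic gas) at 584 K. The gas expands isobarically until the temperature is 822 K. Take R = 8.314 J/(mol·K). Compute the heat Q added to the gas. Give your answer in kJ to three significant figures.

Isobaric: W = nRΔT = (3.8)(8.314)(238) = 7519 J.
ΔU = nCᵥΔT with Cᵥ = 5R/2: ΔU = (3.8)(20.79)(238) = 18798 J.
Q = ΔU + W = 18798 + 7519 = 26317 J.

Q ≈ 26.3 kJ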